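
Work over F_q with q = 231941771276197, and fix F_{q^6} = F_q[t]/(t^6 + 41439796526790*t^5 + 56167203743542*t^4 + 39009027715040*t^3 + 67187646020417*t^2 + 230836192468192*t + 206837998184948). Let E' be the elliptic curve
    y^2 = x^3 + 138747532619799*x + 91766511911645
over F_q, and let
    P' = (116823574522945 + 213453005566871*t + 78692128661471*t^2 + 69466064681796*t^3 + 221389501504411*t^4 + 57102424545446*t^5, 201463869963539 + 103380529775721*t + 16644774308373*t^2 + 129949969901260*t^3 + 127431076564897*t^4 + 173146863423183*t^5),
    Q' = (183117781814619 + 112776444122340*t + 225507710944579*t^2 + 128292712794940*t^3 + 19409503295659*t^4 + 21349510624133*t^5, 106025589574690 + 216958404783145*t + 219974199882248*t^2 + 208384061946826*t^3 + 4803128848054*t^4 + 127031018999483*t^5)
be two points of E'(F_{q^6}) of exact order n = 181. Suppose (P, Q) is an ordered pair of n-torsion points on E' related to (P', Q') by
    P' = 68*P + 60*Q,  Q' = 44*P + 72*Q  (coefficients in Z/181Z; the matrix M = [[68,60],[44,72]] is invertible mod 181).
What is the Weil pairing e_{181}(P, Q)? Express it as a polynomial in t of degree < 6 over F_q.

63950621507800 + 60366617994042*t + 8862269227526*t^2 + 144417282410524*t^3 + 226407130306239*t^4 + 41221627234253*t^5

Under M = [[68,60],[44,72]] in GL_2(Z/181), e_{181}(P',Q') = e_{181}(P,Q)^(68*72-60*44 mod 181).
det(M) mod 181 = 84; its inverse in (Z/181)^* is 153 (check: 84*153 mod 181 = 1).
Miller loop for e_{181} over F_{231941771276197^6}: bits of 181 = 10110101; 7 double steps + 4 add steps, l/v at each.
f_P(D_Q)/f_Q(D_P) = 48169295767229 + 200232633690645*t + 217744810154901*t^2 + 70512707643501*t^3 + 11280726553667*t^4 + 123452860023546*t^5.
Thus e_{181}(P,Q) = 63950621507800 + 60366617994042*t + 8862269227526*t^2 + 144417282410524*t^3 + 226407130306239*t^4 + 41221627234253*t^5.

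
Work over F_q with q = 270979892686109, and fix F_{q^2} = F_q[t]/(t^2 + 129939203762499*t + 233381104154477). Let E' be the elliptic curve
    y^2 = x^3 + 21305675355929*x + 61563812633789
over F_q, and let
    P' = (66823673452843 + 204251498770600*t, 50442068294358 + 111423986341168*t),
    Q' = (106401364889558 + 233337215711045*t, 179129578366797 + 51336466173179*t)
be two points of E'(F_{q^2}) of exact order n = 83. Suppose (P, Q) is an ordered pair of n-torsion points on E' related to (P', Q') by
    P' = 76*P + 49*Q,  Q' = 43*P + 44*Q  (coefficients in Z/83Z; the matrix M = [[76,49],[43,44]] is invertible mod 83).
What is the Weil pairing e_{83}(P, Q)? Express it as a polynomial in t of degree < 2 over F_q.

Alternating bilinearity on E[83] (values in mu_{83} in F_{270979892686109^2}) gives e(P',Q') = e(P,Q)^det(M).
So e_{83}(P,Q) = e_{83}(P',Q')^{31}, since 75*31 = 1 mod 83.
7-bit Miller (1010011) on E'/F_{270979892686109} with a'=21305675355929, b'=61563812633789: accumulate tangent/chord ratios at Q'+S and P'+S'.
Miller gives e_{83}(P',Q') = 54365494601132 + 249848452893956*t in F_{270979892686109^2}.
Raise to 31: e(P,Q) = 28217601278018 + 238737459202622*t in mu_{83}.

28217601278018 + 238737459202622*t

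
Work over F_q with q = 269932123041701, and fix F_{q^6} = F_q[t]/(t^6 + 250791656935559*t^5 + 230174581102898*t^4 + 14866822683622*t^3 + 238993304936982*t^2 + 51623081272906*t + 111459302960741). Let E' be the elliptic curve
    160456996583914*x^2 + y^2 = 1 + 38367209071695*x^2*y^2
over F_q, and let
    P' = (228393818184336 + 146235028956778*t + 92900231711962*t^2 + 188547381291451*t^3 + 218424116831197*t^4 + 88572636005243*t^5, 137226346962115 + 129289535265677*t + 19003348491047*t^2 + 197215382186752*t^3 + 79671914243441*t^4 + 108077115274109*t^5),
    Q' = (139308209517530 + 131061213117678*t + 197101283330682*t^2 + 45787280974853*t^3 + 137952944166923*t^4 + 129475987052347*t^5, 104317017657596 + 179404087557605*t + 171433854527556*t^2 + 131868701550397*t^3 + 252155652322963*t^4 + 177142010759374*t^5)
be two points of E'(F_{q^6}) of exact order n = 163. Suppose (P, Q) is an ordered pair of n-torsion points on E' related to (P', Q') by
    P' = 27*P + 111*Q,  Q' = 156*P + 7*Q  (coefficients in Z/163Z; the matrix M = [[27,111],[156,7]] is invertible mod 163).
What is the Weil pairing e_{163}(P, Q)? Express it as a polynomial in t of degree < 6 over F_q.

e_{163} is bilinear + alternating on E[163], so e_{163}(27*P + 111*Q, 156*P + 7*Q) = e_{163}(P,Q)^(27*7-111*156).
27*7 - 111*156 = -17127; reduced mod 163: det = 151, inverse 95.
Edwards->Montgomery: u=(1+y)/(1-y), v=u/x -> 123639258430187v^2=u^3+216478813068774u^2+u; then x_W=98005477638480u+78126054782885: y^2=x^3+243153434124241*x+167864559814805.
Miller loop for e_{163} over F_{269932123041701^6}: bits of 163 = 10100011; 7 double steps + 3 add steps, l/v at each.
So e_{163}(P',Q') = 29917579075292 + 161237928154493*t + 6935165259564*t^2 + 91697659195496*t^3 + 209894052535578*t^4 + 161504083093495*t^5.
Raise to 95: e(P,Q) = 256315474403799 + 254824124734275*t + 205158751294724*t^2 + 225607789770695*t^3 + 126378176704333*t^4 + 188679944943162*t^5 in mu_{163}.

256315474403799 + 254824124734275*t + 205158751294724*t^2 + 225607789770695*t^3 + 126378176704333*t^4 + 188679944943162*t^5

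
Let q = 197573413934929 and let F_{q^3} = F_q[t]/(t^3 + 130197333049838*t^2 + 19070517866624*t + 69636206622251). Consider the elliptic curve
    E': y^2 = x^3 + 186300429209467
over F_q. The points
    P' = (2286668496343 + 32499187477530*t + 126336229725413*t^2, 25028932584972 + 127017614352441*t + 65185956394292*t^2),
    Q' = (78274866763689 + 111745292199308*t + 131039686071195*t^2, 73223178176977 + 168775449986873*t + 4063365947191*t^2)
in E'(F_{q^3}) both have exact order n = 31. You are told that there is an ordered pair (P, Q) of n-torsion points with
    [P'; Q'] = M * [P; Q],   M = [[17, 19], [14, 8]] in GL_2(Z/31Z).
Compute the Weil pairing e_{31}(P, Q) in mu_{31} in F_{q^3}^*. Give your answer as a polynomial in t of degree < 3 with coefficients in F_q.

139943593846772 + 65760519632612*t + 27788444510042*t^2

Alternating bilinearity on E[31] (values in mu_{31} in F_{197573413934929^3}) gives e(P',Q') = e(P,Q)^det(M).
17*8 - 19*14 = -130; reduced mod 31: det = 25, inverse 5.
Build f_{31,P'} and f_{31,Q'} via the 5-bit ladder of 31=11111_2; evaluate at shifted divisors; quotient in F_{197573413934929^3}.
f_P(D_Q)/f_Q(D_P) = 60256196522890 + 19415702214604*t + 157492458332367*t^2.
Hence e(P,Q) = 139943593846772 + 65760519632612*t + 27788444510042*t^2 in F_{197573413934929^3}^*.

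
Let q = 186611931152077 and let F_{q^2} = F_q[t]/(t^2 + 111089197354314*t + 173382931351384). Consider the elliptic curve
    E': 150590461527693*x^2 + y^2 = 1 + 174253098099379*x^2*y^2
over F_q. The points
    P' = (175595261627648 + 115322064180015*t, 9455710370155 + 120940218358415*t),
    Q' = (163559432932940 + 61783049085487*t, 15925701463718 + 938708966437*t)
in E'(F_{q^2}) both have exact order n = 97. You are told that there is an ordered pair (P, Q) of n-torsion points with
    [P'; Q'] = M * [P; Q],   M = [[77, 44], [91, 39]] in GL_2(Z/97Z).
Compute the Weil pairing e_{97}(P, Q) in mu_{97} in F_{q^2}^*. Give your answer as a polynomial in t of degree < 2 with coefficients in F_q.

Under M = [[77,44],[91,39]] in GL_2(Z/97), e_{97}(P',Q') = e_{97}(P,Q)^(77*39-44*91 mod 97).
Hence e(P,Q) = e(P',Q')^{25} where 25 = 66^{-1} mod 97.
Map (x,y)_Ed via u=(1+y)/(1-y), v=(1+y)/((1-y)x) to Montgomery A=126292836700646,B=146334034416274; then to (a',b')=(0,24240502538131).
Double-and-add over 1100001: 7-1 doublings, 3-1 additions; each step l_{T,T}/v_{2T} or l_{T,P'}/v at Q'+S for random S.
Miller gives e_{97}(P',Q') = 120633635494024 + 34151758229097*t in F_{186611931152077^2}.
Finally e_{97}(P,Q) = 38060563846016 + 137847605247985*t.

38060563846016 + 137847605247985*t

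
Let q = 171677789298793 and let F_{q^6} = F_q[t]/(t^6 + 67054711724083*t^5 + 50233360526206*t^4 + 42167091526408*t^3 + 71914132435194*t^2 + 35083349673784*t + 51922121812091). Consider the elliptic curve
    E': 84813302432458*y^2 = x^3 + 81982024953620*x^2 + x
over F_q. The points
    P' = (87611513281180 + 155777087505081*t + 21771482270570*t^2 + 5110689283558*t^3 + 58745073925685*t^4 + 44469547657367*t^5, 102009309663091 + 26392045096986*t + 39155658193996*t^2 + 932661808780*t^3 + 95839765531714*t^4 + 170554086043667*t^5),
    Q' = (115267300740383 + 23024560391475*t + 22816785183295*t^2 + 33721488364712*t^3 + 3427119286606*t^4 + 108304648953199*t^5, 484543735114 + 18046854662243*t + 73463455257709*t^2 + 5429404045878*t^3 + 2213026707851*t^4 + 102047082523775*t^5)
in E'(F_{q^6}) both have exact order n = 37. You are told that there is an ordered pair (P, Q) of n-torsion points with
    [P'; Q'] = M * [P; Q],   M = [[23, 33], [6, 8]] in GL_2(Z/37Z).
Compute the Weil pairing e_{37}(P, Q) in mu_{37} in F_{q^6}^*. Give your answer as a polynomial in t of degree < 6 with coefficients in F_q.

94494476490466 + 82461291495338*t + 10048493314675*t^2 + 3098672751473*t^3 + 115341288719704*t^4 + 89095800317725*t^5

Under M = [[23,33],[6,8]] in GL_2(Z/37), e_{37}(P',Q') = e_{37}(P,Q)^(23*8-33*6 mod 37).
det(M) mod 37 = 23; its inverse in (Z/37)^* is 29 (check: 23*29 mod 37 = 1).
Montgomery->Weierstrass: x_W = 55663288498327*x+27353999717161, y_W=55663288498327*y on F_{171677789298793}; lands on y^2=x^3+53770274703042.
6-bit Miller (100101) on E'/F_{171677789298793} with a'=0, b'=53770274703042: accumulate tangent/chord ratios at Q'+S and P'+S'.
The quotient is 101216024357775 + 122856833711707*t + 81278778169234*t^2 + 160062463933457*t^3 + 119700097237146*t^4 + 38468911510602*t^5.
(101216024357775 + 122856833711707*t + 81278778169234*t^2 + 160062463933457*t^3 + 119700097237146*t^4 + 38468911510602*t^5)^{29} mod (171677789298793,f) = 94494476490466 + 82461291495338*t + 10048493314675*t^2 + 3098672751473*t^3 + 115341288719704*t^4 + 89095800317725*t^5.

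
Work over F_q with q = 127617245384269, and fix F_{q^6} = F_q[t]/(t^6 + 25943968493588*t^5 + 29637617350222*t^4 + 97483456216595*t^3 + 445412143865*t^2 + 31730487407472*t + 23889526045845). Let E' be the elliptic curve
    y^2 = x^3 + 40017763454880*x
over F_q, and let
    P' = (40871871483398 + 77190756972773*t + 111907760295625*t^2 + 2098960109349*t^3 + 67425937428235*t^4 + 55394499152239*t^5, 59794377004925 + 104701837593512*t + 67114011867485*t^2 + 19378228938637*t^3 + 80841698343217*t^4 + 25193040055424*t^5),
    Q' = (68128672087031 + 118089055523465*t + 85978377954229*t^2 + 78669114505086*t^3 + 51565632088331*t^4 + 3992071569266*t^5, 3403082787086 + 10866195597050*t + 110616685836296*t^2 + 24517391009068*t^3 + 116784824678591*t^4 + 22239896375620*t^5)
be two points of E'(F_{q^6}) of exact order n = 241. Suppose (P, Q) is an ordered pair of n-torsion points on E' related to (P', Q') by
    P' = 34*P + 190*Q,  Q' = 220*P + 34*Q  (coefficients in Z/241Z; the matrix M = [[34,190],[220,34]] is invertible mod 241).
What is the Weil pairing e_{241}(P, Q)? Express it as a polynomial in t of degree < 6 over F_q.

The 241-Weil pairing on E[241] over F_{127617245384269} is alternating-bilinear: e_{241}(P',Q') = e_{241}(P,Q)^det(M).
Hence e(P,Q) = e(P',Q')^{224} where 224 = 85^{-1} mod 241.
8-bit Miller (11110001) on E'/F_{127617245384269} with a'=40017763454880, b'=0: accumulate tangent/chord ratios at Q'+S and P'+S'.
e_{241}(P',Q') = 17591813529826 + 5945016617694*t + 83156352731358*t^2 + 121806875326937*t^3 + 17657005385644*t^4 + 55182572593623*t^5.
(17591813529826 + 5945016617694*t + 83156352731358*t^2 + 121806875326937*t^3 + 17657005385644*t^4 + 55182572593623*t^5)^{224} mod (127617245384269,f) = 110533019303798 + 44493751340393*t + 93781470614565*t^2 + 81912518091362*t^3 + 33675210890086*t^4 + 87165776975944*t^5.

110533019303798 + 44493751340393*t + 93781470614565*t^2 + 81912518091362*t^3 + 33675210890086*t^4 + 87165776975944*t^5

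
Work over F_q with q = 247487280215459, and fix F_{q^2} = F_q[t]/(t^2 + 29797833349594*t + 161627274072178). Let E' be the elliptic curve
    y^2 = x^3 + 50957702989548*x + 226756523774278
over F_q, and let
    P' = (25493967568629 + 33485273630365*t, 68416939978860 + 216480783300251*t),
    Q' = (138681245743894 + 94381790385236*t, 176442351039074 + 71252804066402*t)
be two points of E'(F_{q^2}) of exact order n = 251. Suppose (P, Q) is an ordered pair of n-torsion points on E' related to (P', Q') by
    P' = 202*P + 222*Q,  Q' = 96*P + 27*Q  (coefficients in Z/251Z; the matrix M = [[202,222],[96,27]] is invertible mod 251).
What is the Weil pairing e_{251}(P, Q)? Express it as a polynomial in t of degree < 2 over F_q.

196054262692767 + 34019654693252*t

Since e_{251}(P,P)=e_{251}(Q,Q)=1 and e_{251}(Q,P)=e_{251}(P,Q)^{-1}, expanding e_{251}(202*P + 222*Q,96*P + 27*Q) leaves e(P,Q)^det(M).
Hence e(P,Q) = e(P',Q')^{145} where 145 = 206^{-1} mod 251.
n = 251 = (11111011)_2 (8 bits, wt 7); accumulate f_{251,P'}(Q'+S)/f_{251,P'}(S) along the 7-step ladder.
So e_{251}(P',Q') = 130177509973715 + 61661880531635*t.
Finally e_{251}(P,Q) = 196054262692767 + 34019654693252*t.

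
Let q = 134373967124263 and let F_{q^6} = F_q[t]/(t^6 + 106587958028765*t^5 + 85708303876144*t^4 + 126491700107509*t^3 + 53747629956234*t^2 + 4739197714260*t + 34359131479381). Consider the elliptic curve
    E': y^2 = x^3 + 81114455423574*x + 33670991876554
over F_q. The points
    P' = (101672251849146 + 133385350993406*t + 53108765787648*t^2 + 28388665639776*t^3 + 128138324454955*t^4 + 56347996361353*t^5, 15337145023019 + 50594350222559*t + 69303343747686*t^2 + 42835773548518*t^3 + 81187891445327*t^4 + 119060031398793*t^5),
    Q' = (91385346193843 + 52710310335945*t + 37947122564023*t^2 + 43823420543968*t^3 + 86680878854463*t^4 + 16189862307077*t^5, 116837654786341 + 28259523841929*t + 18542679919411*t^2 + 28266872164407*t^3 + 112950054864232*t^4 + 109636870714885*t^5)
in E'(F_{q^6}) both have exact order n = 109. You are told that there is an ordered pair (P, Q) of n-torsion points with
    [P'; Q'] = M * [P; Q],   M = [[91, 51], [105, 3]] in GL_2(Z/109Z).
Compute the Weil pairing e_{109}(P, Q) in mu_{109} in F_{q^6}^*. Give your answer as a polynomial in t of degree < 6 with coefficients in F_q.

Since e_{109}(P,P)=e_{109}(Q,Q)=1 and e_{109}(Q,P)=e_{109}(P,Q)^{-1}, expanding e_{109}(91*P + 51*Q,105*P + 3*Q) leaves e(P,Q)^det(M).
91*3 - 51*105 = -5082; reduced mod 109: det = 41, inverse 8.
Double-and-add over 1101101: 7-1 doublings, 5-1 additions; each step l_{T,T}/v_{2T} or l_{T,P'}/v at Q'+S for random S.
e_{109}(P',Q') = 89541295020194 + 112145195103959*t + 67228592544555*t^2 + 35827899781493*t^3 + 105562206615654*t^4 + 100932777868794*t^5.
Thus e_{109}(P,Q) = 55801284675702 + 39643244573092*t + 748522112715*t^2 + 102573209634871*t^3 + 106541786719139*t^4 + 25195359878730*t^5.

55801284675702 + 39643244573092*t + 748522112715*t^2 + 102573209634871*t^3 + 106541786719139*t^4 + 25195359878730*t^5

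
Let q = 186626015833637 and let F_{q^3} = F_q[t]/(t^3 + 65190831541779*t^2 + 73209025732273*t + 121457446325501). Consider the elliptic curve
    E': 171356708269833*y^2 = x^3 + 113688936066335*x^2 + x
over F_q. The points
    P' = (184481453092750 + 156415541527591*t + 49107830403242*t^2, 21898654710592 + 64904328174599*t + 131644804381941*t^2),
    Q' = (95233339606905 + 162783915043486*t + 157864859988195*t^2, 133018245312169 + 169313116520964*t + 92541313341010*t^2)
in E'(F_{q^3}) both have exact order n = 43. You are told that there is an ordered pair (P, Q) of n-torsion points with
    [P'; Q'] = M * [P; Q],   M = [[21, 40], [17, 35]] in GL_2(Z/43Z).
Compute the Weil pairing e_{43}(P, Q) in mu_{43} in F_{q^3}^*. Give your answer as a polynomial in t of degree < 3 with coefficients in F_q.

The 43-Weil pairing on E[43] over F_{186626015833637} is alternating-bilinear: e_{43}(P',Q') = e_{43}(P,Q)^det(M).
Inverting 12 mod 43: 18. Thus e_{43}(P,Q) = e(P',Q')^{18}.
Set x_W=19173363234510*u+145133289317079, y_W=19173363234510*v; then E': y_W^2=x_W^3+40628429039849*x_W+73462816473835.
Miller loop for e_{43} over F_{186626015833637^3}: bits of 43 = 101011; 5 double steps + 3 add steps, l/v at each.
f_P(D_Q)/f_Q(D_P) = 20394793578256 + 39627318256757*t + 62757703235324*t^2.
(20394793578256 + 39627318256757*t + 62757703235324*t^2)^{18} mod (186626015833637,f) = 70379148511228 + 69167538172376*t + 24218594391292*t^2.

70379148511228 + 69167538172376*t + 24218594391292*t^2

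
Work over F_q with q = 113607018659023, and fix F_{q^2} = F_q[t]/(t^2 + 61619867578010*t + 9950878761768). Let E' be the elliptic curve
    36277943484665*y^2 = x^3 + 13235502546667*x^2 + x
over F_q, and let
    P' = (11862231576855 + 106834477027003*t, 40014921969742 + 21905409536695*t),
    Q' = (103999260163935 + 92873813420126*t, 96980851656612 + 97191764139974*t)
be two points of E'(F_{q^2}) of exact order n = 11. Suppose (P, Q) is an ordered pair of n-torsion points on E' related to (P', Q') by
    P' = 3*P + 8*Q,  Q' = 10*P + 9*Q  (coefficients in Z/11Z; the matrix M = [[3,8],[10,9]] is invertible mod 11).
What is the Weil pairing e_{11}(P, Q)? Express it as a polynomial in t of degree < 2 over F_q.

Under M = [[3,8],[10,9]] in GL_2(Z/11), e_{11}(P',Q') = e_{11}(P,Q)^(3*9-8*10 mod 11).
det M = 3*9 - 8*10 = -53 = 2 (mod 11); 2^{-1} = 6 (mod 11).
(x,y)|->(44594080717854x+91418900561449,44594080717854y) sends E' to y^2=x^3+100981761099347*x+12667909825160.
Double-and-add over 1011: 4-1 doublings, 3-1 additions; each step l_{T,T}/v_{2T} or l_{T,P'}/v at Q'+S for random S.
e_{11}(P',Q') = 101145882525511 + 78690277225011*t.
Finally e_{11}(P,Q) = 57190533116279 + 7972093243355*t.

57190533116279 + 7972093243355*t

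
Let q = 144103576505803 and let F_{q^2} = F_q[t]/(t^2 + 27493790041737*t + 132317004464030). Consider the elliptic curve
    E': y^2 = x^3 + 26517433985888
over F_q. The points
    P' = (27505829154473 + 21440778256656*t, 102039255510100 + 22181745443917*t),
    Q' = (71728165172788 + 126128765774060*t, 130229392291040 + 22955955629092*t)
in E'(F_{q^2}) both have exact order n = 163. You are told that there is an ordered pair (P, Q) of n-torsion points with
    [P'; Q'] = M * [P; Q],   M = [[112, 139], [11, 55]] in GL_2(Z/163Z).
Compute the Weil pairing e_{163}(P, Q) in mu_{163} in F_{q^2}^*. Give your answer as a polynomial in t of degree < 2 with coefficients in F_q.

Alternating bilinearity on E[163] (values in mu_{163} in F_{144103576505803^2}) gives e(P',Q') = e(P,Q)^det(M).
det(M) mod 163 = 67; its inverse in (Z/163)^* is 73 (check: 67*73 mod 163 = 1).
n = 163 = (10100011)_2 (8 bits, wt 4); accumulate f_{163,P'}(Q'+S)/f_{163,P'}(S) along the 7-step ladder.
The quotient is 16273788665643 + 132823719727449*t.
Thus e_{163}(P,Q) = 55842700790069 + 11609959507818*t.

55842700790069 + 11609959507818*t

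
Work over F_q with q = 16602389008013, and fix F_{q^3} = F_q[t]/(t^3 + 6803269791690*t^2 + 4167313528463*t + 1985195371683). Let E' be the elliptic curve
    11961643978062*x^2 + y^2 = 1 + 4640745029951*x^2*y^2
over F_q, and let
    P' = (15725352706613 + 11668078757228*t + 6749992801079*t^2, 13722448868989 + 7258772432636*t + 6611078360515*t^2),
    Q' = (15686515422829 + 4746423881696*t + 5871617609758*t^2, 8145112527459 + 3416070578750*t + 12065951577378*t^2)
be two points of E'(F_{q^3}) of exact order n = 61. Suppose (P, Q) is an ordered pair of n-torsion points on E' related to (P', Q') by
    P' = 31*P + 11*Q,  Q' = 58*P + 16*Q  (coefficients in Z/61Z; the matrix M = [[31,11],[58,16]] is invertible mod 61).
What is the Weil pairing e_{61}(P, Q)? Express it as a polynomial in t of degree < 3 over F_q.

9058910555436 + 4111214608608*t + 8732898796267*t^2

Alternating bilinearity on E[61] (values in mu_{61} in F_{16602389008013^3}) gives e(P',Q') = e(P,Q)^det(M).
31*16 - 11*58 = -142; reduced mod 61: det = 41, inverse 3.
Map (x,y)_Ed via u=(1+y)/(1-y), v=(1+y)/((1-y)x) to Montgomery A=0,B=5394051137885; then to (a',b')=(3602027163258,0).
6-bit Miller (111101) on E'/F_{16602389008013} with a'=3602027163258, b'=0: accumulate tangent/chord ratios at Q'+S and P'+S'.
e_{61}(P',Q') = 8265040998073 + 3729960434950*t + 8470033988153*t^2.
Finally e_{61}(P,Q) = 9058910555436 + 4111214608608*t + 8732898796267*t^2.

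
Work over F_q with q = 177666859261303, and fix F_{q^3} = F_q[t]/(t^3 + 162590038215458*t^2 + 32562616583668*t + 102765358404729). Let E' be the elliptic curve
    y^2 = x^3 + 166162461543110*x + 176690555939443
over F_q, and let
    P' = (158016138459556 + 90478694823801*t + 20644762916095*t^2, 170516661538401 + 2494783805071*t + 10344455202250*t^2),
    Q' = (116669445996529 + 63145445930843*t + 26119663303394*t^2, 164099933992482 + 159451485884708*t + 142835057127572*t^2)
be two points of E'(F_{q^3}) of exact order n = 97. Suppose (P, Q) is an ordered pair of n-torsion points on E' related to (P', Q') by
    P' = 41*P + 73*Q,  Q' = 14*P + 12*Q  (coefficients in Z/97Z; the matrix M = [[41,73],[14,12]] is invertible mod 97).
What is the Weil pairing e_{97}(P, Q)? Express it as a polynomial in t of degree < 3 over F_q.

124209880008228 + 50714524243880*t + 47941239484326*t^2

e_{97}(aP+bQ,cP+dQ) = e_{97}(P,Q)^(ad-bc); with (a,b,c,d)=(41,73,14,12) this gives the det-97 law.
det(M) mod 97 = 52; its inverse in (Z/97)^* is 28 (check: 52*28 mod 97 = 1).
Run Miller on y^2=x^3+166162461543110*x+176690555939443 over F_{177666859261303}: ladder 1100001 (7 bits); e = f_P(D_Q)/f_Q(D_P).
The quotient is 27257229816634 + 80254634342620*t + 150030787470658*t^2.
Finally e_{97}(P,Q) = 124209880008228 + 50714524243880*t + 47941239484326*t^2.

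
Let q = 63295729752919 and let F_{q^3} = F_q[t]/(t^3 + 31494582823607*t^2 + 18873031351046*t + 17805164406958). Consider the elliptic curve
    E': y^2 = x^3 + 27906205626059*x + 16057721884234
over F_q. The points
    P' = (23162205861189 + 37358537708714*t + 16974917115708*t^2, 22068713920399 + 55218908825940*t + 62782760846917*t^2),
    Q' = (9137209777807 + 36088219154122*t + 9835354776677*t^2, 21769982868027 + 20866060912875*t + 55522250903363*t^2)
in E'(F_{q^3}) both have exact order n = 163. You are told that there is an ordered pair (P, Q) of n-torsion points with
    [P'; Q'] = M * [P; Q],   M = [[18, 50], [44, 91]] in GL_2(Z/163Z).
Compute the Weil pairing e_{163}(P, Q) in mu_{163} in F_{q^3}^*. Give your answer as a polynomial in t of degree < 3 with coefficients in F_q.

3231377686787 + 16970601275088*t + 57189372028590*t^2

Under M = [[18,50],[44,91]] in GL_2(Z/163), e_{163}(P',Q') = e_{163}(P,Q)^(18*91-50*44 mod 163).
So e_{163}(P,Q) = e_{163}(P',Q')^{96}, since 90*96 = 1 mod 163.
Miller loop for e_{163} over F_{63295729752919^3}: bits of 163 = 10100011; 7 double steps + 3 add steps, l/v at each.
So e_{163}(P',Q') = 15715086152923 + 10071231373091*t + 26176639279788*t^2.
Thus e_{163}(P,Q) = 3231377686787 + 16970601275088*t + 57189372028590*t^2.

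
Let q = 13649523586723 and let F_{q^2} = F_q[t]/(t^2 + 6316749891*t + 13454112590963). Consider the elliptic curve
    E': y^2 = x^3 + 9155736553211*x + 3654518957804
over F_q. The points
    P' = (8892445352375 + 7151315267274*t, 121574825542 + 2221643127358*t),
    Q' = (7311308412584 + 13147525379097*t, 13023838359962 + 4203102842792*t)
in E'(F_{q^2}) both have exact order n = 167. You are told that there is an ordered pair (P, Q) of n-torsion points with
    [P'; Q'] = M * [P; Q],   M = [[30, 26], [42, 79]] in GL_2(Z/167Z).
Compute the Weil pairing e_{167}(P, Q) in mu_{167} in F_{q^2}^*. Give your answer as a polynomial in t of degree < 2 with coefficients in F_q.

11060981511283 + 291158203905*t

e_{167}(aP+bQ,cP+dQ) = e_{167}(P,Q)^(ad-bc); with (a,b,c,d)=(30,26,42,79) this gives the det-167 law.
det M = 30*79 - 26*42 = 1278 = 109 (mod 167); 109^{-1} = 95 (mod 167).
Build f_{167,P'} and f_{167,Q'} via the 8-bit ladder of 167=10100111_2; evaluate at shifted divisors; quotient in F_{13649523586723^2}.
Result: e(P',Q') = 10305448337172 + 12908118379660*t.
e_{167}(P,Q) = (10305448337172 + 12908118379660*t)^{95} = 11060981511283 + 291158203905*t.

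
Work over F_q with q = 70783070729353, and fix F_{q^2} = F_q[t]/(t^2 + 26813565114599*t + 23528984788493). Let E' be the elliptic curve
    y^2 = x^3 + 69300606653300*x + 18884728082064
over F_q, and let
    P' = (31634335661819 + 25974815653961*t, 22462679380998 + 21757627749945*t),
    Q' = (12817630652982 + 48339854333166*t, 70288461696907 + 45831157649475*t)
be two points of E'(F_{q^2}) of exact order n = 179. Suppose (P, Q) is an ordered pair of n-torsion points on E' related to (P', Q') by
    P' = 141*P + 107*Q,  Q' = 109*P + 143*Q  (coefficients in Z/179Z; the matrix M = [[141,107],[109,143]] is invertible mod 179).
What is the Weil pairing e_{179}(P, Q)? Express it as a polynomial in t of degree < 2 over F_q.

22540753137908 + 5668891947778*t

Alternating bilinearity on E[179] (values in mu_{179} in F_{70783070729353^2}) gives e(P',Q') = e(P,Q)^det(M).
141*143 - 107*109 = 8500; reduced mod 179: det = 87, inverse 107.
Miller loop for e_{179} over F_{70783070729353^2}: bits of 179 = 10110011; 7 double steps + 4 add steps, l/v at each.
f_P(D_Q)/f_Q(D_P) = 46949342361691 + 68147186279968*t.
Raise to 107: e(P,Q) = 22540753137908 + 5668891947778*t in mu_{179}.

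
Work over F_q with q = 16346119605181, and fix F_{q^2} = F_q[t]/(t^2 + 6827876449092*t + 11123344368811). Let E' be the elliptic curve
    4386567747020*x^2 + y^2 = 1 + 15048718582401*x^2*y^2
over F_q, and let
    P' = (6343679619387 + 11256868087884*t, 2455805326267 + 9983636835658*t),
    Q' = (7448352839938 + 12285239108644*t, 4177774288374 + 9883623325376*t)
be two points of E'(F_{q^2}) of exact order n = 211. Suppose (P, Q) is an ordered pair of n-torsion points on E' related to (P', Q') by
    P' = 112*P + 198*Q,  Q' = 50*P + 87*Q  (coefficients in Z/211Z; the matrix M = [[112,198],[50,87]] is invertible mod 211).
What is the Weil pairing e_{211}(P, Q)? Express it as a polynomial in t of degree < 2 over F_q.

Since e_{211}(P,P)=e_{211}(Q,Q)=1 and e_{211}(Q,P)=e_{211}(P,Q)^{-1}, expanding e_{211}(112*P + 198*Q,50*P + 87*Q) leaves e(P,Q)^det(M).
Inverting 55 mod 211: 188. Thus e_{211}(P,Q) = e(P',Q')^{188}.
Edwards a_E,d_E -> Montgomery A=2826422511731,B=4825570309015 -> Weierstrass 0,8329565796232 via alpha=5963567655767,beta=1420992192450.
Double-and-add over 11010011: 8-1 doublings, 5-1 additions; each step l_{T,T}/v_{2T} or l_{T,P'}/v at Q'+S for random S.
Result: e(P',Q') = 3918138070933 + 884607629039*t.
Finally e_{211}(P,Q) = 1958056805088 + 14107235643886*t.

1958056805088 + 14107235643886*t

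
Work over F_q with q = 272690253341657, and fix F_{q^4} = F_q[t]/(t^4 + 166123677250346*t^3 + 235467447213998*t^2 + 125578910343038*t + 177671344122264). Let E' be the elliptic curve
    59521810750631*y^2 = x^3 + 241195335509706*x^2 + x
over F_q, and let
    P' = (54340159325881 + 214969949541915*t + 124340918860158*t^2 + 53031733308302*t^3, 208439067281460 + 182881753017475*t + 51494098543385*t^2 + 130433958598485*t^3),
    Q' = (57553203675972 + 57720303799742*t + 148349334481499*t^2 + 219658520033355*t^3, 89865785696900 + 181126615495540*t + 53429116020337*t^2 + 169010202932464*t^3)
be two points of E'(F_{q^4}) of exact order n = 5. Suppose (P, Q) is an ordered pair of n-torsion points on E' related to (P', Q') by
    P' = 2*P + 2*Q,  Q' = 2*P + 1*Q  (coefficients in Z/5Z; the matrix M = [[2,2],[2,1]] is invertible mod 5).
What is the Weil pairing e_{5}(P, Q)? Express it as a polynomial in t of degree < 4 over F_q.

The 5-Weil pairing on E[5] over F_{272690253341657} is alternating-bilinear: e_{5}(P',Q') = e_{5}(P,Q)^det(M).
2*1 - 2*2 = -2; reduced mod 5: det = 3, inverse 2.
Undo Montgomery via alpha=87441718763701, beta=14444342228163: (a',b')=(42121504126086,0) over F_{272690253341657}.
Miller loop for e_{5} over F_{272690253341657^4}: bits of 5 = 101; 2 double steps + 1 add steps, l/v at each.
So e_{5}(P',Q') = 155902658152466 + 174261346673827*t + 106077309277738*t^2 + 148090095382016*t^3.
Finally e_{5}(P,Q) = 188489067174759 + 234603901507018*t + 148696882227753*t^2 + 110541959476236*t^3.

188489067174759 + 234603901507018*t + 148696882227753*t^2 + 110541959476236*t^3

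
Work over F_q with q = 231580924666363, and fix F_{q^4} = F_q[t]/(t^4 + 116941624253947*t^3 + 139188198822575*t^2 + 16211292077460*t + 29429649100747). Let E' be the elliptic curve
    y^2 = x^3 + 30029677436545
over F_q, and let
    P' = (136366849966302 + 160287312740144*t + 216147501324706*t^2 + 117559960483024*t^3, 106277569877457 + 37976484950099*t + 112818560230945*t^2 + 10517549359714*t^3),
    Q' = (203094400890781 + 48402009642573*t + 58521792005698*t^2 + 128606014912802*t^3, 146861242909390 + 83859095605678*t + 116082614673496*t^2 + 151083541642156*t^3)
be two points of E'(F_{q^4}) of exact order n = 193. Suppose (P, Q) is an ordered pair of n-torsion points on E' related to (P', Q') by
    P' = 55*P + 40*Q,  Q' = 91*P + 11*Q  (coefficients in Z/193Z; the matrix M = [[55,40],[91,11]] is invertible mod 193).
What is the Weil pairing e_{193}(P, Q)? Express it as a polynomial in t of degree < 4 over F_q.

Under M = [[55,40],[91,11]] in GL_2(Z/193), e_{193}(P',Q') = e_{193}(P,Q)^(55*11-40*91 mod 193).
det M = 55*11 - 40*91 = -3035 = 53 (mod 193); 53^{-1} = 51 (mod 193).
Run Miller on y^2=x^3+30029677436545 over F_{231580924666363}: ladder 11000001 (8 bits); e = f_P(D_Q)/f_Q(D_P).
Miller gives e_{193}(P',Q') = 71116360388074 + 139435811055547*t + 11368246319662*t^2 + 200259829350515*t^3 in F_{231580924666363^4}.
Raise to 51: e(P,Q) = 86563724190612 + 95136766208250*t + 165446617839904*t^2 + 138909561481409*t^3 in mu_{193}.

86563724190612 + 95136766208250*t + 165446617839904*t^2 + 138909561481409*t^3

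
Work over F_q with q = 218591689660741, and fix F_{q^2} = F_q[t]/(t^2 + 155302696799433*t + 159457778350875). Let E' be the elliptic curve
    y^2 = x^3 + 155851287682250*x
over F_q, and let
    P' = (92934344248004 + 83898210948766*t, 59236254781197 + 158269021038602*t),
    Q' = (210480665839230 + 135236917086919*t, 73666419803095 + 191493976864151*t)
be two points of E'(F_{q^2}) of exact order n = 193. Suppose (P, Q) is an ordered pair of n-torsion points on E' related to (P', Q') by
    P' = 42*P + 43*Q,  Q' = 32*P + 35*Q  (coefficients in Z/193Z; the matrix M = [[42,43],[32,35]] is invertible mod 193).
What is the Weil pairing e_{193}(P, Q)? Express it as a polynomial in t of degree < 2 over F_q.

102382713475354 + 39364788868961*t

The 193-Weil pairing on E[193] over F_{218591689660741} is alternating-bilinear: e_{193}(P',Q') = e_{193}(P,Q)^det(M).
42*35 - 43*32 = 94; reduced mod 193: det = 94, inverse 154.
Run Miller on y^2=x^3+155851287682250*x over F_{218591689660741}: ladder 11000001 (8 bits); e = f_P(D_Q)/f_Q(D_P).
Miller gives e_{193}(P',Q') = 175395124998463 + 75044412903509*t in F_{218591689660741^2}.
Thus e_{193}(P,Q) = 102382713475354 + 39364788868961*t.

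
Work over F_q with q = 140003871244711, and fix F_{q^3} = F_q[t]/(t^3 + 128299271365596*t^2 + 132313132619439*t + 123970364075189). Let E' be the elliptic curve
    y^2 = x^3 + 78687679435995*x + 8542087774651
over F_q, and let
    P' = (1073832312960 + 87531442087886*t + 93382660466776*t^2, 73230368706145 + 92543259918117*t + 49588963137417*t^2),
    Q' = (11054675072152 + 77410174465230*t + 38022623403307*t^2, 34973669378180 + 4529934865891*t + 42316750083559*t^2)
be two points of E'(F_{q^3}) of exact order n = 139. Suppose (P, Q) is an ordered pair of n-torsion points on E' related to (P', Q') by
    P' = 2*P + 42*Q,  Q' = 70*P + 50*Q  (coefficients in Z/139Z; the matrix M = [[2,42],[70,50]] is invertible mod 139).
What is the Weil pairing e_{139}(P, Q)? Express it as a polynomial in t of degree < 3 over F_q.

66639077222302 + 52772723556875*t + 110028152028735*t^2

e_{139} is bilinear + alternating on E[139], so e_{139}(2*P + 42*Q, 70*P + 50*Q) = e_{139}(P,Q)^(2*50-42*70).
2*50 - 42*70 = -2840; reduced mod 139: det = 79, inverse 44.
8-bit Miller (10001011) on E'/F_{140003871244711} with a'=78687679435995, b'=8542087774651: accumulate tangent/chord ratios at Q'+S and P'+S'.
The quotient is 84866263539031 + 128530748775884*t + 67218801276418*t^2.
Hence e(P,Q) = 66639077222302 + 52772723556875*t + 110028152028735*t^2 in F_{140003871244711^3}^*.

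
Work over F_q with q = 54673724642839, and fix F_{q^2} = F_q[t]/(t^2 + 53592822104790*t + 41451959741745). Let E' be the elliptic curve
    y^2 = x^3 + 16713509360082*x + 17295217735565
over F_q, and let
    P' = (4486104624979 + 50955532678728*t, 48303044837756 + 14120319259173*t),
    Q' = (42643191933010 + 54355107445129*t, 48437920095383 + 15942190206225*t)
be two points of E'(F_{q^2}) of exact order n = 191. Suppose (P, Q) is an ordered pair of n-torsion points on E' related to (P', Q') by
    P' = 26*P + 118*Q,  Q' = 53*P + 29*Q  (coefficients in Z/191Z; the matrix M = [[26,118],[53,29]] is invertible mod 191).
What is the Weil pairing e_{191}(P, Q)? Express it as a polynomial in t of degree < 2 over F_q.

e_{191}(aP+bQ,cP+dQ) = e_{191}(P,Q)^(ad-bc); with (a,b,c,d)=(26,118,53,29) this gives the det-191 law.
det M = 26*29 - 118*53 = -5500 = 39 (mod 191); 39^{-1} = 49 (mod 191).
Double-and-add over 10111111: 8-1 doublings, 7-1 additions; each step l_{T,T}/v_{2T} or l_{T,P'}/v at Q'+S for random S.
So e_{191}(P',Q') = 1367174111444 + 776810094743*t.
e_{191}(P,Q) = (1367174111444 + 776810094743*t)^{49} = 4003984558407 + 24511425081667*t.

4003984558407 + 24511425081667*t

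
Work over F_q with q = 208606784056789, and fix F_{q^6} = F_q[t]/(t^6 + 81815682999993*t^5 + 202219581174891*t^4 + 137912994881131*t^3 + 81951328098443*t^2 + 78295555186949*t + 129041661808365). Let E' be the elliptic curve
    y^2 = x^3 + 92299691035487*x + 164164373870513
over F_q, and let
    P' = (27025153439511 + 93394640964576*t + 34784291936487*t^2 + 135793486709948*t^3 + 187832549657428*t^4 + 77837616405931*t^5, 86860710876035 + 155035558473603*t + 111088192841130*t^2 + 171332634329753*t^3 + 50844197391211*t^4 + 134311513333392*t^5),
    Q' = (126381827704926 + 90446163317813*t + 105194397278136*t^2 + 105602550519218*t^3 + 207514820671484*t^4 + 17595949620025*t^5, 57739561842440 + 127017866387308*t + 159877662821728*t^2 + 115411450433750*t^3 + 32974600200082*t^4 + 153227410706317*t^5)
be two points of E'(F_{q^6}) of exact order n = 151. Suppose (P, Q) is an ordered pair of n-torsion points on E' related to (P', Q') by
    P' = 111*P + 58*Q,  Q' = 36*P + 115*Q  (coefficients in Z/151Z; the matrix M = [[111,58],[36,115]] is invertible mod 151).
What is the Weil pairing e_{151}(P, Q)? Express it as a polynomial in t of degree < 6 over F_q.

207797388074431 + 121076779581397*t + 182950384997582*t^2 + 153122305367125*t^3 + 126755769191030*t^4 + 206028131404898*t^5

Since e_{151}(P,P)=e_{151}(Q,Q)=1 and e_{151}(Q,P)=e_{151}(P,Q)^{-1}, expanding e_{151}(111*P + 58*Q,36*P + 115*Q) leaves e(P,Q)^det(M).
det M = 111*115 - 58*36 = 10677 = 107 (mod 151); 107^{-1} = 24 (mod 151).
Double-and-add over 10010111: 8-1 doublings, 5-1 additions; each step l_{T,T}/v_{2T} or l_{T,P'}/v at Q'+S for random S.
e_{151}(P',Q') = 152005698942207 + 31375339832751*t + 88530818136854*t^2 + 100105132869968*t^3 + 16727527098954*t^4 + 181028051515062*t^5.
Raise to 24: e(P,Q) = 207797388074431 + 121076779581397*t + 182950384997582*t^2 + 153122305367125*t^3 + 126755769191030*t^4 + 206028131404898*t^5 in mu_{151}.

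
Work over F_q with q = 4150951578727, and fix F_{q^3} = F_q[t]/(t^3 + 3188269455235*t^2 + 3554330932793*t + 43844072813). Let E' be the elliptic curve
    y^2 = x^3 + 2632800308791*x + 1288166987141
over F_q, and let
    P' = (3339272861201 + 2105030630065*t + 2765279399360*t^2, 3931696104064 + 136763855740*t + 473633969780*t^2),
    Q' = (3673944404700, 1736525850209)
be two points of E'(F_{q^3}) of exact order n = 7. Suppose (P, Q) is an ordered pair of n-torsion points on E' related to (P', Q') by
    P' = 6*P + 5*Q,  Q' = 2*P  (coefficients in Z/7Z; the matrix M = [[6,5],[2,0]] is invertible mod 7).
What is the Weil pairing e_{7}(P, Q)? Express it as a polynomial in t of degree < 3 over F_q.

e_{7}(aP+bQ,cP+dQ) = e_{7}(P,Q)^(ad-bc); with (a,b,c,d)=(6,5,2,0) this gives the det-7 law.
6*0 - 5*2 = -10; reduced mod 7: det = 4, inverse 2.
Miller loop for e_{7} over F_{4150951578727^3}: bits of 7 = 111; 2 double steps + 2 add steps, l/v at each.
e_{7}(P',Q') = 2211486612660 + 2793255267374*t + 1444301525110*t^2.
Raise to 2: e(P,Q) = 1249386310962 + 344224690619*t + 1869028269424*t^2 in mu_{7}.

1249386310962 + 344224690619*t + 1869028269424*t^2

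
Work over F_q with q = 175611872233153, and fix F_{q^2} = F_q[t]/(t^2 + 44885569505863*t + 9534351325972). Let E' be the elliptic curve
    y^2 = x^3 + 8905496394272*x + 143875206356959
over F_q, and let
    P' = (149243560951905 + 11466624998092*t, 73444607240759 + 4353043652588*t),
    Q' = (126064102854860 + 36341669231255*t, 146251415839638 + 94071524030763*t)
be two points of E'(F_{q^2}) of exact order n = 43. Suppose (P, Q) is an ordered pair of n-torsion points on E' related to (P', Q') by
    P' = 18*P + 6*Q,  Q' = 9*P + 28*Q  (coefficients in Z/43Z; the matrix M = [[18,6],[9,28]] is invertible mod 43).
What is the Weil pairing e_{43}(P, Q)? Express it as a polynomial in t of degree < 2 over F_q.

e_{43}(aP+bQ,cP+dQ) = e_{43}(P,Q)^(ad-bc); with (a,b,c,d)=(18,6,9,28) this gives the det-43 law.
Inverting 20 mod 43: 28. Thus e_{43}(P,Q) = e(P',Q')^{28}.
Build f_{43,P'} and f_{43,Q'} via the 6-bit ladder of 43=101011_2; evaluate at shifted divisors; quotient in F_{175611872233153^2}.
e_{43}(P',Q') = 101799868820630 + 149323863567932*t.
Thus e_{43}(P,Q) = 33814262041778 + 159321863140755*t.

33814262041778 + 159321863140755*t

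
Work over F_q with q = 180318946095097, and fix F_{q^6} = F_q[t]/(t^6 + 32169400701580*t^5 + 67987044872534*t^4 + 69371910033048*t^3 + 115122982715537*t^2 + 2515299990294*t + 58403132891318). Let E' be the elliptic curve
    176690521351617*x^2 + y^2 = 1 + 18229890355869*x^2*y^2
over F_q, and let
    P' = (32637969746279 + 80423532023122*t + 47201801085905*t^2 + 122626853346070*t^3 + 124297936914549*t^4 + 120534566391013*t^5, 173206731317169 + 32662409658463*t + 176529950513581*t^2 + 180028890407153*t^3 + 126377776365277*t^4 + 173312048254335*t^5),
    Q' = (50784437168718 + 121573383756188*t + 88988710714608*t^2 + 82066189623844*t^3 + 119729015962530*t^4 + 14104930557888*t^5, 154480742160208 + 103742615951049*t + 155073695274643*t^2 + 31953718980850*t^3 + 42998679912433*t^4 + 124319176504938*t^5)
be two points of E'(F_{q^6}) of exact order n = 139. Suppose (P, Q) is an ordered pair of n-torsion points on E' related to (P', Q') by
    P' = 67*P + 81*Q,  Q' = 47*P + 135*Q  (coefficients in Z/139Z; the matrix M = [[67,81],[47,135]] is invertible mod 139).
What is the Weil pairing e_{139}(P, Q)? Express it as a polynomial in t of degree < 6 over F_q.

Alternating bilinearity on E[139] (values in mu_{139} in F_{180318946095097^6}) gives e(P',Q') = e(P,Q)^det(M).
So e_{139}(P,Q) = e_{139}(P',Q')^{60}, since 95*60 = 1 mod 139.
Map (x,y)_Ed via u=(1+y)/(1-y), v=(1+y)/((1-y)x) to Montgomery A=82633019792768,B=152854382088705; then to (a',b')=(80829994301481,71953659021346).
Run Miller on y^2=x^3+80829994301481*x+71953659021346 over F_{180318946095097}: ladder 10001011 (8 bits); e = f_P(D_Q)/f_Q(D_P).
Miller gives e_{139}(P',Q') = 179515139906156 + 23487970513412*t + 66922173384455*t^2 + 60827821672043*t^3 + 157832460247299*t^4 + 130979598222000*t^5 in F_{180318946095097^6}.
(179515139906156 + 23487970513412*t + 66922173384455*t^2 + 60827821672043*t^3 + 157832460247299*t^4 + 130979598222000*t^5)^{60} mod (180318946095097,f) = 125352017949779 + 143327975602458*t + 44485270750591*t^2 + 92153845143927*t^3 + 70459914945520*t^4 + 128703073998511*t^5.

125352017949779 + 143327975602458*t + 44485270750591*t^2 + 92153845143927*t^3 + 70459914945520*t^4 + 128703073998511*t^5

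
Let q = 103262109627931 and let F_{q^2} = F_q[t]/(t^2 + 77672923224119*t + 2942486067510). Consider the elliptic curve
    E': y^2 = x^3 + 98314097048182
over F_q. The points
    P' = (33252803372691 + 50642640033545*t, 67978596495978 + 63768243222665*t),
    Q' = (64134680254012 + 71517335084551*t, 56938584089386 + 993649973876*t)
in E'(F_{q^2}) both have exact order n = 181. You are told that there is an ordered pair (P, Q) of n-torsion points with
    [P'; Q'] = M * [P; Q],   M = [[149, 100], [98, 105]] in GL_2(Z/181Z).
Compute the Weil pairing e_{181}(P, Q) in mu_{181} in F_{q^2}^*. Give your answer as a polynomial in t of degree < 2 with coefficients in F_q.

2640769894798 + 89240233778668*t

The 181-Weil pairing on E[181] over F_{103262109627931} is alternating-bilinear: e_{181}(P',Q') = e_{181}(P,Q)^det(M).
Hence e(P,Q) = e(P',Q')^{41} where 41 = 53^{-1} mod 181.
Run Miller on y^2=x^3+98314097048182 over F_{103262109627931}: ladder 10110101 (8 bits); e = f_P(D_Q)/f_Q(D_P).
So e_{181}(P',Q') = 78009889950200 + 4912318753928*t.
Raise to 41: e(P,Q) = 2640769894798 + 89240233778668*t in mu_{181}.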